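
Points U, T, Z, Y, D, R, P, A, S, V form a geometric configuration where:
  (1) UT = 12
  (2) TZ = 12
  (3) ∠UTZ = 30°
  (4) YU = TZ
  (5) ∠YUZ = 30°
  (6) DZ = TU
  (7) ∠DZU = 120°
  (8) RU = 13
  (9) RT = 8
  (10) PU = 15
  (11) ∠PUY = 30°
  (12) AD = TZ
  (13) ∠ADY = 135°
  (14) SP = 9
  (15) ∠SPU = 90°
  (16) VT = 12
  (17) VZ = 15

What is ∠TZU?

Step 1: By the law of cosines on triangle ZTU: ZU² = 12² + 12² − 2·12·12·cos(30°) = 38.58, so ZU ≈ 6.21.
Step 2: By the inverse law of cosines on triangle TZU: cos(∠TZU) = (12² + 6.21² − 12²) / (2·12·6.21) = 38.58/149.08 = 0.2588, so ∠TZU = 75°.

Therefore, the measure of angle ∠TZU = 75°.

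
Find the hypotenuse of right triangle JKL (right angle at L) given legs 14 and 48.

JK = sqrt(14^2 + 48^2) = sqrt(2500) = 50

50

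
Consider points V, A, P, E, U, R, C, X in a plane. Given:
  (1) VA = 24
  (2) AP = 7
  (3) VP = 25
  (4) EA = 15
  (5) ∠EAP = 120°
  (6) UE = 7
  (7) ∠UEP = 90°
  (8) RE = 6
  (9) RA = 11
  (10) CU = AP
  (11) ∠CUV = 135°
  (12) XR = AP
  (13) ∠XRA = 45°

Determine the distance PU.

Step 1: By the law of cosines on triangle EAP: EP² = 15² + 7² − 2·15·7·cos(120°) = 379, so EP ≈ 19.47.
Step 2: By the law of cosines on triangle PEU: PU² = 19.47² + 7² − 2·19.47·7·cos(90°) = 428, so PU = 2·√107.

Therefore, the length of PU = 2·√107.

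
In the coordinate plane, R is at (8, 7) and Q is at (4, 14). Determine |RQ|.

The horizontal distance is |4 - 8| = 4 and the vertical distance is |14 - 7| = 7.
By the Pythagorean theorem, d = sqrt(4^2 + 7^2) = sqrt(65).

sqrt(65)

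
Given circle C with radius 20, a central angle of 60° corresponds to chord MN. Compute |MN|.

Drop a perpendicular from the center to the chord, bisecting both the chord and the central angle.
Each half-chord = r sin(θ/2) = 20 sin(30°).
The full chord = 2 × 20 × sin(30°) = 20.

20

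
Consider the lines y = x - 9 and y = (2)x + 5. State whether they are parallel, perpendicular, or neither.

Slope of line 1: m1 = 1
Slope of line 2: m2 = 2
m1 != m2 and m1*m2 = 2 != -1. Neither.

Neither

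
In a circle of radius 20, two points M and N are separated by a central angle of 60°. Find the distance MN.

Chord = 2(20) sin(30°) = 20

20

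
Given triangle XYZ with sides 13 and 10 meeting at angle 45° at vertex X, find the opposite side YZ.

When two sides and the included angle are known, the law of cosines gives the third side.
c^2 = a^2 + b^2 - 2ab cos(C) generalizes the Pythagorean theorem to non-right triangles.
Here: YZ^2 = 169 + 100 - 260*(sqrt(2)/2) = 269 - 130*sqrt(2)
YZ = sqrt(269 - 130*sqrt(2))

sqrt(269 - 130*sqrt(2))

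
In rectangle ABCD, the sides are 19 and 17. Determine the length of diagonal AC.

A rectangle's diagonal splits it into two right triangles, with the diagonal as the hypotenuse.
By the Pythagorean theorem, d^2 = 19^2 + 17^2 = 650.
Therefore d = sqrt(650) = 5*sqrt(26).

5*sqrt(26)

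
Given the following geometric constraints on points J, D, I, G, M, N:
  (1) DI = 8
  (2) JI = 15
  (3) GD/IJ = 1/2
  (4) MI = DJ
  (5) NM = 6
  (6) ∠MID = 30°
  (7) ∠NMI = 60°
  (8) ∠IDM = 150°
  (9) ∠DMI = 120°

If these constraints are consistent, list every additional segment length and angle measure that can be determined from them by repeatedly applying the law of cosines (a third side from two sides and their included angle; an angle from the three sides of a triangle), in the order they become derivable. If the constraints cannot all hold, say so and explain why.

These constraints are not satisfiable: (6), (8) and (9) are the three interior angles of triangle MID, which must sum to 180°, but 30° + 150° + 120° = 300°. No planar figure meets all of them, so nothing further can be derived.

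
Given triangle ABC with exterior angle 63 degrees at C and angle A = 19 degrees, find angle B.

angle B = 63 - 19 = 44 degrees (exterior angle theorem).

44 degrees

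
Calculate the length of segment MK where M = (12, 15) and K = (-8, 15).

The horizontal distance is |-8 - 12| = 20 and the vertical distance is |15 - 15| = 0.
By the Pythagorean theorem, d = sqrt(20^2 + 0^2) = sqrt(400) = 20.

20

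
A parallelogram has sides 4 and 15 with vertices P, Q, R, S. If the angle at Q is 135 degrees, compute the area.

The area of a parallelogram equals the product of two adjacent sides times the sine of the included angle.
This is because the height equals 15 * sin(135°) = 15*sqrt(2)/2.
Area = 4 * 15*sqrt(2)/2 = 30*sqrt(2)

30*sqrt(2)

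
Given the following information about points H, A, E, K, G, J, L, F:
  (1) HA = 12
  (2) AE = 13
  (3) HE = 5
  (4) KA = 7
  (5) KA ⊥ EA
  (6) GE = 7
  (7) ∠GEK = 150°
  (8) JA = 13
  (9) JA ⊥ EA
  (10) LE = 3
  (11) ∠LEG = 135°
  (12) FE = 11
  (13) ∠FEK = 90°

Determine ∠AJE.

Step 1: By the law of cosines on triangle JAE: JE² = 13² + 13² − 2·13·13·cos(90°) = 338, so JE = 13·√2.
Step 2: By the inverse law of cosines on triangle AJE: cos(∠AJE) = (13² + (13·√2)² − 13²) / (2·13·13·√2) = 338/478 = 0.7071, so ∠AJE = 45°.

Therefore, the measure of angle ∠AJE = 45°.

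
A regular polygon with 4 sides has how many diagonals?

The number of diagonals in an n-gon is n(n - 3)/2.
For n = 4: 4(4 - 3)/2 = 4 × 1 / 2 = 2.

2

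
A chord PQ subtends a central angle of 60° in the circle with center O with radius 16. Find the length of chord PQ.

Drop a perpendicular from the center to the chord, bisecting both the chord and the central angle.
Each half-chord = r sin(θ/2) = 16 sin(30°).
The full chord = 2 × 16 × sin(30°) = 16.

16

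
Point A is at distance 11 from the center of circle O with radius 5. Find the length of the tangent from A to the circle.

tangent = √(d² - r²) = √(11² - 5²) = √(121 - 25) = √96 = 4*sqrt(6)

4*sqrt(6)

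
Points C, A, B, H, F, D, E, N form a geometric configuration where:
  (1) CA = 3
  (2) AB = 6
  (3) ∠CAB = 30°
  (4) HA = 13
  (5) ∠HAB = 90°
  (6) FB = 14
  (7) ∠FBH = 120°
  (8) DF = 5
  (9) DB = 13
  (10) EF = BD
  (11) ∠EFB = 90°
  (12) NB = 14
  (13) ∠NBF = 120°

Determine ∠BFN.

Step 1: By the law of cosines on triangle FBN: FN² = 14² + 14² − 2·14·14·cos(120°) = 588, so FN = 14·√3.
Step 2: By the inverse law of cosines on triangle BFN: cos(∠BFN) = (14² + (14·√3)² − 14²) / (2·14·14·√3) = 588/678.96 = 0.866, so ∠BFN = 30°.

Therefore, the measure of angle ∠BFN = 30°.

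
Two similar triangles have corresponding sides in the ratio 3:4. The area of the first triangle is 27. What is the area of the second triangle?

Area ratio = (3/4)^2 = 9/16. Area of the second triangle = 27 * 16/9 = 48.

48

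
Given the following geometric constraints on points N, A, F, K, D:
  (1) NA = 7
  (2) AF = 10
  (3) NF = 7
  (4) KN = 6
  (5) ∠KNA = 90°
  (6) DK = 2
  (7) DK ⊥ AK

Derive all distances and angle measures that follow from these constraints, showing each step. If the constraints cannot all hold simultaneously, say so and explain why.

The constraints are consistent.

Step 1: From AN = 7, NK = 6, and ∠ANK = 90°, by the law of cosines:
  AK² = AN² + NK² - 2·AN·NK·cos(90°) = 49 + 36 - 0 = 85
  AK = √85

Step 2: From NA = 7, NF = 7, AF = 10, by the inverse law of cosines:
  cos(∠ANF) = (NA² + NF² - AF²) / (2·NA·NF)
  ∠ANF = 91.17°

Step 3: From AF = 10, AN = 7, FN = 7, by the inverse law of cosines:
  cos(∠FAN) = (AF² + AN² - FN²) / (2·AF·AN)
  ∠FAN = 44.42°

Step 4: From FA = 10, FN = 7, AN = 7, by the inverse law of cosines:
  cos(∠AFN) = (FA² + FN² - AN²) / (2·FA·FN)
  ∠AFN = 44.42°

Step 5: From AK = √85, KD = 2, and ∠AKD = 90°, by the law of cosines:
  AD² = AK² + KD² - 2·AK·KD·cos(90°) = 85 + 4 - 0 = 89
  AD = √89

Step 6: From AK = √85, AN = 7, KN = 6, by the inverse law of cosines:
  cos(∠KAN) = (AK² + AN² - KN²) / (2·AK·AN)
  ∠KAN = 40.6°

Step 7: From KA = √85, KN = 6, AN = 7, by the inverse law of cosines:
  cos(∠AKN) = (KA² + KN² - AN²) / (2·KA·KN)
  ∠AKN = 49.4°

Step 8: From AD = √89, AK = √85, DK = 2, by the inverse law of cosines:
  cos(∠DAK) = (AD² + AK² - DK²) / (2·AD·AK)
  ∠DAK = 12.24°

Step 9: From DA = √89, DK = 2, AK = √85, by the inverse law of cosines:
  cos(∠ADK) = (DA² + DK² - AK²) / (2·DA·DK)
  ∠ADK = 77.76°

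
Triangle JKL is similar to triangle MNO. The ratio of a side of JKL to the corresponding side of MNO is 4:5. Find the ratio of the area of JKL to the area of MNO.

Area ratio = (side ratio)^2 = (4/5)^2 = 16:25.

16:25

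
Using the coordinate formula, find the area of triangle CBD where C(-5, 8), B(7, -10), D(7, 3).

Shoelace: Area = (1/2)|-5(-10-3) + 7(3-8) + 7(8--10)| = (1/2)(156) = 78

78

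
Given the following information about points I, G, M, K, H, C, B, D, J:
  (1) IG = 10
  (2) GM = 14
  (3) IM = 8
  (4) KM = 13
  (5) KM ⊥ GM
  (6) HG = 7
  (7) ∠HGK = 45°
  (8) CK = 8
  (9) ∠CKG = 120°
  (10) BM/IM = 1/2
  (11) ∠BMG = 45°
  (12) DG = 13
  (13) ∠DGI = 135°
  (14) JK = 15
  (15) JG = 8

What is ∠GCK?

Step 1: By the law of cosines on triangle GMK: GK² = 14² + 13² − 2·14·13·cos(90°) = 365, so GK ≈ 19.1.
Step 2: By the law of cosines on triangle CKG: CG² = 8² + 19.1² − 2·8·19.1·cos(120°) = 581.84, so CG ≈ 24.12.
Step 3: By the inverse law of cosines on triangle GCK: cos(∠GCK) = (24.12² + 8² − 19.1²) / (2·24.12·8) = 280.84/385.94 = 0.7277, so ∠GCK = 43.31°.

Therefore, the measure of angle ∠GCK = 43.31°.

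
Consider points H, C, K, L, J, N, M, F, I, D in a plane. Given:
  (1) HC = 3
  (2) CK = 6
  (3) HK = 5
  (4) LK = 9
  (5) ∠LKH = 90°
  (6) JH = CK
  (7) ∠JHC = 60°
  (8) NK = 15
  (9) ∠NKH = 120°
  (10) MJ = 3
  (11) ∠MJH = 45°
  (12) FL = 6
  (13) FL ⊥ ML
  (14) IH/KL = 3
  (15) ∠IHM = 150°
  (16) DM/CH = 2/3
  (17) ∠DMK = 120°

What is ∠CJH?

From the given relations: JH = CK = 6.
Step 1: By the law of cosines on triangle JHC: JC² = 6² + 3² − 2·6·3·cos(60°) = 27, so JC = 3·√3.
Step 2: By the inverse law of cosines on triangle CJH: cos(∠CJH) = ((3·√3)² + 6² − 3²) / (2·3·√3·6) = 54/62.35 = 0.866, so ∠CJH = 30°.

Therefore, the measure of angle ∠CJH = 30°.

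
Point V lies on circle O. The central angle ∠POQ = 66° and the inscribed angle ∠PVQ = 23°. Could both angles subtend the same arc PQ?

By the inscribed angle theorem, the inscribed angle for a central angle of 66° should be 66° / 2 = 33°.
The given inscribed angle is 23°, which does not equal 33°.
Therefore, no, they do not correspond to the same arc.

No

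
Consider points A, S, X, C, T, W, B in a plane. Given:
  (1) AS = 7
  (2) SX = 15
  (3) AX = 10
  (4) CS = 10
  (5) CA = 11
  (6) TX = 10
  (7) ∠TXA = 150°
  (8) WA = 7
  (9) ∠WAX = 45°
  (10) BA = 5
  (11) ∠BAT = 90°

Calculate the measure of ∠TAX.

Step 1: By the law of cosines on triangle AXT: AT² = 10² + 10² − 2·10·10·cos(150°) = 373.21, so AT ≈ 19.32.
Step 2: By the inverse law of cosines on triangle TAX: cos(∠TAX) = (19.32² + 10² − 10²) / (2·19.32·10) = 373.21/386.37 = 0.9659, so ∠TAX = 15°.

Therefore, the measure of angle ∠TAX = 15°.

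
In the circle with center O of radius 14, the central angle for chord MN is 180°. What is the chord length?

Drop a perpendicular from the center to the chord, bisecting both the chord and the central angle.
Each half-chord = r sin(θ/2) = 14 sin(90°).
The full chord = 2 × 14 × sin(90°) = 28.

28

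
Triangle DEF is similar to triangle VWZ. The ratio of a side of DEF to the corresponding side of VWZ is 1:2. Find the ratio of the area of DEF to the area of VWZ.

Area scales with the square of linear dimensions. If every length is multiplied by 1/2, then the area is multiplied by (1/2)^2 = 1/4.
The area ratio is 1:4.

1:4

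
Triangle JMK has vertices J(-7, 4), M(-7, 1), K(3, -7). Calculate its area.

The Shoelace formula computes the area from vertex coordinates by summing cross products.
For vertices (-7,4), (-7,1), (3,-7):
Signed sum = -7*1 - -7*4 + -7*-7 - 3*1 + 3*4 - -7*-7
= 21 + 46 + -37 = 30
Area = (1/2)|30| = 15.

15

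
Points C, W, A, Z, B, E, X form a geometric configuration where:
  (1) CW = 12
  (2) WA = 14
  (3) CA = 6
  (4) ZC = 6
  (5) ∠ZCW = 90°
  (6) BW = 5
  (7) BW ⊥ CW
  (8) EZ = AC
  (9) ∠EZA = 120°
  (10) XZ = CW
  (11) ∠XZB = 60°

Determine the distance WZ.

Step 1: By the law of cosines on triangle WCZ: WZ² = 12² + 6² − 2·12·6·cos(90°) = 180, so WZ = 6·√5.

Therefore, the length of WZ = 6·√5.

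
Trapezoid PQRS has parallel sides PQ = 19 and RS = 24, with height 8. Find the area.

A trapezoid's area equals the midsegment times the height.
The midsegment is (19 + 24) / 2 = 43/2.
Area = 43/2 * 8 = 172.

172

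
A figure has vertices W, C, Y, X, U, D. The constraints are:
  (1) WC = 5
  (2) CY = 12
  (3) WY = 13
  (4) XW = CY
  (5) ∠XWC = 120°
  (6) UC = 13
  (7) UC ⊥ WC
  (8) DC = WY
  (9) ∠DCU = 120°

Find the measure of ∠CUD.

From the given relations: DC = WY = 13.
Step 1: By the law of cosines on triangle UCD: UD² = 13² + 13² − 2·13·13·cos(120°) = 507, so UD = 13·√3.
Step 2: By the inverse law of cosines on triangle CUD: cos(∠CUD) = (13² + (13·√3)² − 13²) / (2·13·13·√3) = 507/585.43 = 0.866, so ∠CUD = 30°.

Therefore, the measure of angle ∠CUD = 30°.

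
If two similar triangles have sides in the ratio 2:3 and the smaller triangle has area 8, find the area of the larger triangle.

The ratio of areas of similar triangles = (side ratio)^2.
Side ratio = 2:3, so area ratio = 4:9.
Area of the larger triangle / Area of the smaller triangle = 9/4
Area of the larger triangle = 8 * 9/4 = 18

18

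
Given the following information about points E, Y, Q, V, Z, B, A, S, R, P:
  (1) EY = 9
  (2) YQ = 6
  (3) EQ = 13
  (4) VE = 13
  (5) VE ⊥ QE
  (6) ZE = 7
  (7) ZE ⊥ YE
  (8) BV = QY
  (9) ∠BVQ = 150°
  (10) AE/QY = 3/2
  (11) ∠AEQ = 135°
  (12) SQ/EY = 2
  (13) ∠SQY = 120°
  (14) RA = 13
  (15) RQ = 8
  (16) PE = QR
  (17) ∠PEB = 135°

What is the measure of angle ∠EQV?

Step 1: By the law of cosines on triangle QEV: QV² = 13² + 13² − 2·13·13·cos(90°) = 338, so QV = 13·√2.
Step 2: By the inverse law of cosines on triangle EQV: cos(∠EQV) = (13² + (13·√2)² − 13²) / (2·13·13·√2) = 338/478 = 0.7071, so ∠EQV = 45°.

Therefore, the measure of angle ∠EQV = 45°.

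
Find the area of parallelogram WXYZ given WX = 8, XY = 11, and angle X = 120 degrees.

The area of a parallelogram equals the product of two adjacent sides times the sine of the included angle.
This is because the height equals 11 * sin(120°) = 11*sqrt(3)/2.
Area = 8 * 11*sqrt(3)/2 = 44*sqrt(3)

44*sqrt(3)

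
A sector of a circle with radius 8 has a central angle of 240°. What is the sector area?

Sector area = π(8²)(2/3) = 128*pi/3

128*pi/3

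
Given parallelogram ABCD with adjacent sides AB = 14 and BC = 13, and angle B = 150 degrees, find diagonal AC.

Using the law of cosines:
d^2 = 14^2 + 13^2 - 2(14)(13)cos(150 degrees)
d^2 = 196 + 169 - 364*-sqrt(3)/2
d^2 = 182*sqrt(3) + 365
d = sqrt(182*sqrt(3) + 365)

sqrt(182*sqrt(3) + 365)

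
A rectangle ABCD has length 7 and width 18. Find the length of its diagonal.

d = sqrt(7^2 + 18^2) = sqrt(373)

sqrt(373)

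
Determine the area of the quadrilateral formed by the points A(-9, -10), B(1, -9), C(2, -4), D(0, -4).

The Shoelace formula works by pairing each vertex with the next (cycling back to the first).
For each pair, compute x_i*y_(i+1) - x_(i+1)*y_i:
  (-9*-9 - 1*-10) = 91
  (1*-4 - 2*-9) = 14
  (2*-4 - 0*-4) = -8
  (0*-10 - -9*-4) = -36
Taking half the absolute value of the total: Area = (1/2)(61) = 61/2.

61/2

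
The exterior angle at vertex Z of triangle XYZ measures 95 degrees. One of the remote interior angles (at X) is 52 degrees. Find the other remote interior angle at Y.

The exterior angle theorem states that an exterior angle equals the sum of the two non-adjacent interior angles.
So 95 = 52 + angle Y, which gives angle Y = 95 - 52 = 43 degrees.

43 degrees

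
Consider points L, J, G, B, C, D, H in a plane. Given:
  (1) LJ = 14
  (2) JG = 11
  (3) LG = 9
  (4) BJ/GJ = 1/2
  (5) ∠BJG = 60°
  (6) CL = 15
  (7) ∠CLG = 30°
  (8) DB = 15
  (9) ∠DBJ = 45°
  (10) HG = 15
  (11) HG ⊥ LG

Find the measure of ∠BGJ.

From the given relations: BJ = 1/2·GJ = 1/2·11 ≈ 5.5.
Step 1: By the law of cosines on triangle GJB: GB² = 11² + 5.5² − 2·11·5.5·cos(60°) = 90.75, so GB ≈ 9.53.
Step 2: By the inverse law of cosines on triangle BGJ: cos(∠BGJ) = (9.53² + 11² − 5.5²) / (2·9.53·11) = 181.5/209.58 = 0.866, so ∠BGJ = 30°.

Therefore, the measure of angle ∠BGJ = 30°.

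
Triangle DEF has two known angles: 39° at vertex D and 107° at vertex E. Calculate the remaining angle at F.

angle F = 180 - 39 - 107 = 34 degrees.

34 degrees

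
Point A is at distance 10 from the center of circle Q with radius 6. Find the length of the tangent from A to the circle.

The tangent, radius, and line from the external point to the center form a right triangle.
The right angle is where the tangent meets the radius.
By the Pythagorean theorem: tangent² + 6² = 10²
tangent² = 100 - 36 = 64
tangent = 8

8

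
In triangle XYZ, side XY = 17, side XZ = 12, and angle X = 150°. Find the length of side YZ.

When two sides and the included angle are known, the law of cosines gives the third side.
c^2 = a^2 + b^2 - 2ab cos(C) generalizes the Pythagorean theorem to non-right triangles.
Here: YZ^2 = 289 + 144 - 408*(-sqrt(3)/2) = 204*sqrt(3) + 433
YZ = sqrt(204*sqrt(3) + 433)

sqrt(204*sqrt(3) + 433)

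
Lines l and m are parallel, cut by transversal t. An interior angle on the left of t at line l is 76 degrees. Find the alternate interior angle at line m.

Alternate interior angles are equal: 76 degrees.

76 degrees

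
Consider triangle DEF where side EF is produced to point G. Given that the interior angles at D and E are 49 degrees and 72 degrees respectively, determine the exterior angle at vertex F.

Exterior angle = 49 + 72 = 121 degrees (exterior angle theorem).

121 degrees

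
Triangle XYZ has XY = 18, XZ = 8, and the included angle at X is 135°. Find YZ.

When two sides and the included angle are known, the law of cosines gives the third side.
c^2 = a^2 + b^2 - 2ab cos(C) generalizes the Pythagorean theorem to non-right triangles.
Here: YZ^2 = 324 + 64 - 288*(-sqrt(2)/2) = 144*sqrt(2) + 388
YZ = 2*sqrt(36*sqrt(2) + 97)

2*sqrt(36*sqrt(2) + 97)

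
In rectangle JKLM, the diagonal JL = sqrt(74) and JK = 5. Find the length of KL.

Using the Pythagorean theorem: d^2 = a^2 + b^2
b^2 = d^2 - a^2
b^2 = 74 - 25
b^2 = 49
b = sqrt(49) = 7

7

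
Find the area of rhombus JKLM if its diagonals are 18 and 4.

The diagonals of a rhombus divide it into four right triangles.
Each triangle has legs 18/ 2 = 9 and 4/2 = 2, so each has area (1/2)*9*2 = 9.
Four such triangles give total area = (d1 * d2) / 2 = 36.

36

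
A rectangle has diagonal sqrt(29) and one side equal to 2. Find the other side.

The diagonal of a rectangle forms a right triangle with the two sides.
Rearranging the Pythagorean theorem: missing side = sqrt(d^2 - known^2).
= sqrt(29 - 4) = sqrt(25) = 5.

5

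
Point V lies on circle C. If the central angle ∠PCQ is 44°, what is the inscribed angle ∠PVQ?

Inscribed angle = 44° / 2 = 22° (inscribed angle theorem).

22°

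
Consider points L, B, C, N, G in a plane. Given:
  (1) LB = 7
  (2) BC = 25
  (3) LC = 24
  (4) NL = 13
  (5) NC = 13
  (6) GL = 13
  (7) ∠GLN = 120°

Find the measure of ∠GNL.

Step 1: By the law of cosines on triangle NLG: NG² = 13² + 13² − 2·13·13·cos(120°) = 507, so NG = 13·√3.
Step 2: By the inverse law of cosines on triangle GNL: cos(∠GNL) = ((13·√3)² + 13² − 13²) / (2·13·√3·13) = 507/585.43 = 0.866, so ∠GNL = 30°.

Therefore, the measure of angle ∠GNL = 30°.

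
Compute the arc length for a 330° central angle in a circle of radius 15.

Arc length = 2πr × θ/360
= 2π × 15 × 11/12
= 55*pi/2

55*pi/2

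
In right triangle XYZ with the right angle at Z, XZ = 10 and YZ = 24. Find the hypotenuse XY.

By the Pythagorean theorem: XY^2 = XZ^2 + YZ^2
XY^2 = 10^2 + 24^2 = 100 + 576 = 676
XY = sqrt(676) = 26

26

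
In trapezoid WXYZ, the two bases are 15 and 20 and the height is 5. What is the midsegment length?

The midsegment (median) of a trapezoid connects the midpoints of the non-parallel sides.
Its length is the average of the two bases: (15 + 20) / 2 = 35/2.

35/2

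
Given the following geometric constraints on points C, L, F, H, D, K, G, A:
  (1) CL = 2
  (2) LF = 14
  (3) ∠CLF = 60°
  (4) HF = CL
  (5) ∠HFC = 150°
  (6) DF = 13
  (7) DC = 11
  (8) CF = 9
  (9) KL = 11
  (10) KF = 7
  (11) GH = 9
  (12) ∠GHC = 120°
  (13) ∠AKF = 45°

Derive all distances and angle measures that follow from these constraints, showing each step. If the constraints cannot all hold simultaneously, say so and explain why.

These constraints are not satisfiable: (1), (2) and (3) already determine CF: by the law of cosines CF² = 2² + 14² − 2·2·14·cos(60°) = 172, so CF = 2·√43, which contradicts (8) CF = 9. No planar figure meets all of them, so nothing further can be derived.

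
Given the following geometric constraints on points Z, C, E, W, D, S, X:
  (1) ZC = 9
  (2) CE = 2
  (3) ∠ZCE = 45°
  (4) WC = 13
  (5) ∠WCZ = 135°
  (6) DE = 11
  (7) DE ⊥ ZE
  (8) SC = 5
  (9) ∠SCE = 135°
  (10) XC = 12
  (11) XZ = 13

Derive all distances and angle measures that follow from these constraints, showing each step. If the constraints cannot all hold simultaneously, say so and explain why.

The constraints are consistent.

Step 1: From ZC = 9, CE = 2, and ∠ZCE = 45°, by the law of cosines:
  ZE² = ZC² + CE² - 2·ZC·CE·cos(45°) = 81 + 4 - 25.46 = 59.54
  ZE ≈ 7.72

Step 2: From ZC = 9, CW = 13, and ∠ZCW = 135°, by the law of cosines:
  ZW² = ZC² + CW² - 2·ZC·CW·cos(135°) = 81 + 169 + 165.5 = 415.5
  ZW ≈ 20.38

Step 3: From EC = 2, CS = 5, and ∠ECS = 135°, by the law of cosines:
  ES² = EC² + CS² - 2·EC·CS·cos(135°) = 4 + 25 + 14.14 = 43.14
  ES ≈ 6.57

Step 4: From ZC = 9, ZX = 13, CX = 12, by the inverse law of cosines:
  cos(∠CZX) = (ZC² + ZX² - CX²) / (2·ZC·ZX)
  ∠CZX = 63.06°

Step 5: From CX = 12, CZ = 9, XZ = 13, by the inverse law of cosines:
  cos(∠XCZ) = (CX² + CZ² - XZ²) / (2·CX·CZ)
  ∠XCZ = 74.97°

Step 6: From XC = 12, XZ = 13, CZ = 9, by the inverse law of cosines:
  cos(∠CXZ) = (XC² + XZ² - CZ²) / (2·XC·XZ)
  ∠CXZ = 41.96°

Step 7: From ZE = 7.72, ED = 11, and ∠ZED = 90°, by the law of cosines:
  ZD² = ZE² + ED² - 2·ZE·ED·cos(90°) = 59.54 + 121 - 0 = 180.5
  ZD ≈ 13.44

Step 8: From ZC = 9, ZE = 7.72, CE = 2, by the inverse law of cosines:
  cos(∠CZE) = (ZC² + ZE² - CE²) / (2·ZC·ZE)
  ∠CZE = 10.56°

Step 9: From ZC = 9, ZW = 20.38, CW = 13, by the inverse law of cosines:
  cos(∠CZW) = (ZC² + ZW² - CW²) / (2·ZC·ZW)
  ∠CZW = 26.81°

Step 10: From EC = 2, ES = 6.57, CS = 5, by the inverse law of cosines:
  cos(∠CES) = (EC² + ES² - CS²) / (2·EC·ES)
  ∠CES = 32.57°

Step 11: From EC = 2, EZ = 7.72, CZ = 9, by the inverse law of cosines:
  cos(∠CEZ) = (EC² + EZ² - CZ²) / (2·EC·EZ)
  ∠CEZ = 124.44°

Step 12: From WC = 13, WZ = 20.38, CZ = 9, by the inverse law of cosines:
  cos(∠CWZ) = (WC² + WZ² - CZ²) / (2·WC·WZ)
  ∠CWZ = 18.19°

Step 13: From SC = 5, SE = 6.57, CE = 2, by the inverse law of cosines:
  cos(∠CSE) = (SC² + SE² - CE²) / (2·SC·SE)
  ∠CSE = 12.43°

Step 14: From ZD = 13.44, ZE = 7.72, DE = 11, by the inverse law of cosines:
  cos(∠DZE) = (ZD² + ZE² - DE²) / (2·ZD·ZE)
  ∠DZE = 54.95°

Step 15: From DE = 11, DZ = 13.44, EZ = 7.72, by the inverse law of cosines:
  cos(∠EDZ) = (DE² + DZ² - EZ²) / (2·DE·DZ)
  ∠EDZ = 35.05°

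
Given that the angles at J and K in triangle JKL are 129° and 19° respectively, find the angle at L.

Let angle L = x. Then 129 + 19 + x = 180.
x = 180 - 148 = 32 degrees.

32 degrees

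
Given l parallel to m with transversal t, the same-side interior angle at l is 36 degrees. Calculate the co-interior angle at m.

Co-interior angles sum to 180: 180 - 36 = 144 degrees.

144 degrees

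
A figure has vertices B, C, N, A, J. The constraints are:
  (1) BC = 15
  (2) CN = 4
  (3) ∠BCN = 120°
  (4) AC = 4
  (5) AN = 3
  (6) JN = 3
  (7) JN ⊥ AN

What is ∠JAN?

Step 1: By the law of cosines on triangle ANJ: AJ² = 3² + 3² − 2·3·3·cos(90°) = 18, so AJ = 3·√2.
Step 2: By the inverse law of cosines on triangle JAN: cos(∠JAN) = ((3·√2)² + 3² − 3²) / (2·3·√2·3) = 18/25.46 = 0.7071, so ∠JAN = 45°.

Therefore, the measure of angle ∠JAN = 45°.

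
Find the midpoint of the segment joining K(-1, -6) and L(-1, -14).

The midpoint is the average of the coordinates:
x: (-1 + -1)/2 = -1
y: (-6 + -14)/2 = -10
Midpoint = (-1, -10)

(-1, -10)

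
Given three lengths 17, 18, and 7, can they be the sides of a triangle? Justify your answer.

For three segments to close into a triangle, no single side can be as long as the other two combined.
The longest side is 18, and 7 + 17 = 24 > 18.
A triangle can be formed.

Yes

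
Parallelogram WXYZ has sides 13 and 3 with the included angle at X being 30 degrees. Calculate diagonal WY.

The diagonal of a parallelogram can be found by treating two adjacent sides and the diagonal as a triangle.
Applying the law of cosines with sides 13, 3 and included angle 30°:
d^2 = 169 + 9 - 78*cos(30°) = 178 - 39*sqrt(3)
d = sqrt(178 - 39*sqrt(3))

sqrt(178 - 39*sqrt(3))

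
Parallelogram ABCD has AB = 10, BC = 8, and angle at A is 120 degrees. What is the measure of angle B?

In a parallelogram, consecutive angles are supplementary (sum to 180°).
angle B = 180 - angle A
angle B = 180 - 120
angle B = 60 degrees

60 degrees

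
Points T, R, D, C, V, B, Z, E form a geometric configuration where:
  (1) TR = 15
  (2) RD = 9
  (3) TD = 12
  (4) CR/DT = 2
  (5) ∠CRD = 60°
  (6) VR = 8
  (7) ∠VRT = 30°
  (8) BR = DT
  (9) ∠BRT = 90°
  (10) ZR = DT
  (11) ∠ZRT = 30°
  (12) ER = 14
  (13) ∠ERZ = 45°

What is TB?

From the given relations: BR = DT = 12.
Step 1: By the law of cosines on triangle TRB: TB² = 15² + 12² − 2·15·12·cos(90°) = 369, so TB = 3·√41.

Therefore, the length of TB = 3·√41.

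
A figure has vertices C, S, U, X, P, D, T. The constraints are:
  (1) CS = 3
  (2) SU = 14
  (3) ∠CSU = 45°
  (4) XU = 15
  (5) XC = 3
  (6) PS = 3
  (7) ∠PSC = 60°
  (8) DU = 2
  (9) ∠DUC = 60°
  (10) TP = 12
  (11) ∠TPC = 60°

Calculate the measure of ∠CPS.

Step 1: By the law of cosines on triangle PSC: PC² = 3² + 3² − 2·3·3·cos(60°) = 9, so PC = 3.
Step 2: By the inverse law of cosines on triangle CPS: cos(∠CPS) = (3² + 3² − 3²) / (2·3·3) = 9/18 = 0.5, so ∠CPS = 60°.

Therefore, the measure of angle ∠CPS = 60°.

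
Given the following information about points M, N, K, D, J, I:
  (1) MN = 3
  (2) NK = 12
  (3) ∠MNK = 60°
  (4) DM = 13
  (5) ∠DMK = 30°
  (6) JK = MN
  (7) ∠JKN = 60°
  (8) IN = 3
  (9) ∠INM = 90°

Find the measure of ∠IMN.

Step 1: By the law of cosines on triangle MNI: MI² = 3² + 3² − 2·3·3·cos(90°) = 18, so MI = 3·√2.
Step 2: By the inverse law of cosines on triangle IMN: cos(∠IMN) = ((3·√2)² + 3² − 3²) / (2·3·√2·3) = 18/25.46 = 0.7071, so ∠IMN = 45°.

Therefore, the measure of angle ∠IMN = 45°.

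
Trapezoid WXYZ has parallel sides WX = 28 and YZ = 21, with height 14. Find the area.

Area = (28 + 21) * 14 / 2 = 686 / 2 = 343

343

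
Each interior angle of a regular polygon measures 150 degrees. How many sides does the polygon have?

The exterior angle is the supplement of the interior angle: 180 - 150 = 30 degrees.
Since the exterior angles of any convex polygon sum to 360 degrees, the number of sides is 360 / 30 = 12.

12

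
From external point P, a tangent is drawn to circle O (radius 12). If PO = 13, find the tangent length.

The tangent, radius, and line from the external point to the center form a right triangle.
The right angle is where the tangent meets the radius.
By the Pythagorean theorem: tangent² + 12² = 13²
tangent² = 169 - 144 = 25
tangent = 5

5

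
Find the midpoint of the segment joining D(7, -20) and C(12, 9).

The midpoint is the point halfway along the segment.
Move half the horizontal distance: 7 + (12 - 7)/2 = 7 + 5/2 = 19/2
Move half the vertical distance: -20 + (9 - -20)/2 = -20 + 29/2 = -11/2
Midpoint = (19/2, -11/2)

(19/2, -11/2)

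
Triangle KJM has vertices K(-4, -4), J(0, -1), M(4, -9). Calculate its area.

Shoelace: Area = (1/2)|-4(-1--9) + 0(-9--4) + 4(-4--1)| = (1/2)(44) = 22

22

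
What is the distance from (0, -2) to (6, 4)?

d = sqrt((6)^2 + (6)^2) = sqrt(72) = 6*sqrt(2)

6*sqrt(2)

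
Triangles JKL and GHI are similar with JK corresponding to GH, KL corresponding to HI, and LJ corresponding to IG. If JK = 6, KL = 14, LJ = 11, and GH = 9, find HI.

k = 9/6 = 3/2. HI = 3/2 * 14 = 21.

21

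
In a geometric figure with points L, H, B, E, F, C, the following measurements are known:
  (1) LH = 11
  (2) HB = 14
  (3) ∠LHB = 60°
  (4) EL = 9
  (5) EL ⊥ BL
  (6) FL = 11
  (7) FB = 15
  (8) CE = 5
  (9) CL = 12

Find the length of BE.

Step 1: By the law of cosines on triangle LHB: LB² = 11² + 14² − 2·11·14·cos(60°) = 163, so LB = √163.
Step 2: By the law of cosines on triangle BLE: BE² = √163² + 9² − 2·√163·9·cos(90°) = 244, so BE = 2·√61.

Therefore, the length of BE = 2·√61.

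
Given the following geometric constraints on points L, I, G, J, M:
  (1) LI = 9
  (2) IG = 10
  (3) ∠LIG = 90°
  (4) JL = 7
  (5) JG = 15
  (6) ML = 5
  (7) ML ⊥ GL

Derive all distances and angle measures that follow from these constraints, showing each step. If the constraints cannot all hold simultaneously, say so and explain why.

The constraints are consistent.

Step 1: From LI = 9, IG = 10, and ∠LIG = 90°, by the law of cosines:
  LG² = LI² + IG² - 2·LI·IG·cos(90°) = 81 + 100 - 0 = 181
  LG = √181

Step 2: From GL = √181, LM = 5, and ∠GLM = 90°, by the law of cosines:
  GM² = GL² + LM² - 2·GL·LM·cos(90°) = 181 + 25 - 0 = 206
  GM ≈ 14.35

Step 3: From LG = √181, LI = 9, GI = 10, by the inverse law of cosines:
  cos(∠GLI) = (LG² + LI² - GI²) / (2·LG·LI)
  ∠GLI = 48.01°

Step 4: From LG = √181, LJ = 7, GJ = 15, by the inverse law of cosines:
  cos(∠GLJ) = (LG² + LJ² - GJ²) / (2·LG·LJ)
  ∠GLJ = 88.48°

Step 5: From GI = 10, GL = √181, IL = 9, by the inverse law of cosines:
  cos(∠IGL) = (GI² + GL² - IL²) / (2·GI·GL)
  ∠IGL = 41.99°

Step 6: From GJ = 15, GL = √181, JL = 7, by the inverse law of cosines:
  cos(∠JGL) = (GJ² + GL² - JL²) / (2·GJ·GL)
  ∠JGL = 27.81°

Step 7: From JG = 15, JL = 7, GL = √181, by the inverse law of cosines:
  cos(∠GJL) = (JG² + JL² - GL²) / (2·JG·JL)
  ∠GJL = 63.71°

Step 8: From GL = √181, GM = 14.35, LM = 5, by the inverse law of cosines:
  cos(∠LGM) = (GL² + GM² - LM²) / (2·GL·GM)
  ∠LGM = 20.39°

Step 9: From MG = 14.35, ML = 5, GL = √181, by the inverse law of cosines:
  cos(∠GML) = (MG² + ML² - GL²) / (2·MG·ML)
  ∠GML = 69.61°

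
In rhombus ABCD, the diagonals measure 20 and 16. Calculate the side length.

The diagonals of a rhombus bisect each other at right angles.
Half-diagonals: 20/2 = 10 and 16/2 = 8
side = sqrt(10^2 + 8^2)
side = sqrt(100 + 64)
side = sqrt(164) = 2*sqrt(41)

2*sqrt(41)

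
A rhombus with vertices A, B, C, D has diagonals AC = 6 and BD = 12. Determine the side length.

The diagonals of a rhombus bisect each other at right angles.
Half-diagonals: 6/2 = 3 and 12/2 = 6
side = sqrt(3^2 + 6^2)
side = sqrt(9 + 36)
side = sqrt(45) = 3*sqrt(5)

3*sqrt(5)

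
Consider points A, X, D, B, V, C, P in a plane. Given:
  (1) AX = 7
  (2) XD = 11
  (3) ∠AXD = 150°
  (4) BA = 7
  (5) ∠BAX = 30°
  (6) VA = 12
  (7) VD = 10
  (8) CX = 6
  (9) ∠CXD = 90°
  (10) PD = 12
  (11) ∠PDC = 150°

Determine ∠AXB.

Step 1: By the law of cosines on triangle XAB: XB² = 7² + 7² − 2·7·7·cos(30°) = 13.13, so XB ≈ 3.62.
Step 2: By the inverse law of cosines on triangle AXB: cos(∠AXB) = (7² + 3.62² − 7²) / (2·7·3.62) = 13.13/50.73 = 0.2588, so ∠AXB = 75°.

Therefore, the measure of angle ∠AXB = 75°.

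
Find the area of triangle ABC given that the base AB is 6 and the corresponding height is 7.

Area = (1/2) * base * height
Area = (1/2) * 6 * 7
Area = 21

21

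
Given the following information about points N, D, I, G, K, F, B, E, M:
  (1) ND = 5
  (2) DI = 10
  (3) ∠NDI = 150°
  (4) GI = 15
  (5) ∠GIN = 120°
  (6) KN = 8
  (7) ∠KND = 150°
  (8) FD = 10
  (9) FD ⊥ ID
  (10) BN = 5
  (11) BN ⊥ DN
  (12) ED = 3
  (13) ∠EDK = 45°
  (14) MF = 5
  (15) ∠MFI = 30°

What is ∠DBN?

Step 1: By the law of cosines on triangle BND: BD² = 5² + 5² − 2·5·5·cos(90°) = 50, so BD = 5·√2.
Step 2: By the inverse law of cosines on triangle DBN: cos(∠DBN) = ((5·√2)² + 5² − 5²) / (2·5·√2·5) = 50/70.71 = 0.7071, so ∠DBN = 45°.

Therefore, the measure of angle ∠DBN = 45°.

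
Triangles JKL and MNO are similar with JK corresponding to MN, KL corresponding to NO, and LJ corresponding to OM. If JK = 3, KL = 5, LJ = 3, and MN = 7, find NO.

k = 7/3 = 7/3. NO = 7/3 * 5 = 35/3.

35/3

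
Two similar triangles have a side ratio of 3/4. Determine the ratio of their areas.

The ratio of areas of similar triangles equals the square of the side ratio.
Side ratio = 3:4
Area ratio = (3/4)^2 = 9/16 = 9:16

9:16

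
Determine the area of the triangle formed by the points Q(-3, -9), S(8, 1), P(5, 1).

The Shoelace formula computes the area from vertex coordinates by summing cross products.
For vertices (-3,-9), (8,1), (5,1):
Signed sum = -3*1 - 8*-9 + 8*1 - 5*1 + 5*-9 - -3*1
= 69 + 3 + -42 = 30
Area = (1/2)|30| = 15.

15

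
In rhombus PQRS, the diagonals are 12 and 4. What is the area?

Area = (12 * 4) / 2 = 48 / 2 = 24

24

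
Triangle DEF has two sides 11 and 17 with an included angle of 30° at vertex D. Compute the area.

When two sides and the included angle are known, the area formula is (1/2)ab sin(C).
The height from one side to the opposite vertex is 17 sin(30°) = 17/2.
Area = (1/2) * 11 * 17/2 = 187/4.

187/4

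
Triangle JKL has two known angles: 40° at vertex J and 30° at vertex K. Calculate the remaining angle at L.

Let angle L = x. Then 40 + 30 + x = 180.
x = 180 - 70 = 110 degrees.

110 degrees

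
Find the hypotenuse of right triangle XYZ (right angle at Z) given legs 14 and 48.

XY = sqrt(14^2 + 48^2) = sqrt(2500) = 50

50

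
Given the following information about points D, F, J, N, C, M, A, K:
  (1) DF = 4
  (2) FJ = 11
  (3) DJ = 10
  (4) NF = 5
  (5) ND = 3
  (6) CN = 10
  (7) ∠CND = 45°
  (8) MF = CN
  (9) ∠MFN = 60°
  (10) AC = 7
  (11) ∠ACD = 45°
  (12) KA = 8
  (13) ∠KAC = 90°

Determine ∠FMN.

From the given relations: MF = CN = 10.
Step 1: By the law of cosines on triangle MFN: MN² = 10² + 5² − 2·10·5·cos(60°) = 75, so MN = 5·√3.
Step 2: By the inverse law of cosines on triangle FMN: cos(∠FMN) = (10² + (5·√3)² − 5²) / (2·10·5·√3) = 150/173.21 = 0.866, so ∠FMN = 30°.

Therefore, the measure of angle ∠FMN = 30°.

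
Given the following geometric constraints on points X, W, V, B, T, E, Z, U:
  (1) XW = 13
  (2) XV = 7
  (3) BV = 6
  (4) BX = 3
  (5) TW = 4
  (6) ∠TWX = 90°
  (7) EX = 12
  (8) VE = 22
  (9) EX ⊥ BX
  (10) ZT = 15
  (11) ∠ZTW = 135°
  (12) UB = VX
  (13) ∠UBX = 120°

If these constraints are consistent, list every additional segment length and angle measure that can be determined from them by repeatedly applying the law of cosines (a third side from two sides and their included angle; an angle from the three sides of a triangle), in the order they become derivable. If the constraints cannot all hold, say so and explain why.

These constraints are not satisfiable: by the triangle inequality in triangle XVE, (2) XV = 7 and (7) EX = 12 force VE ≤ 7 + 12 = 19, but (8) says VE = 22. No planar figure meets all of them, so nothing further can be derived.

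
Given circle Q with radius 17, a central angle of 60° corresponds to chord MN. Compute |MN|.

Drop a perpendicular from the center to the chord, bisecting both the chord and the central angle.
Each half-chord = r sin(θ/2) = 17 sin(30°).
The full chord = 2 × 17 × sin(30°) = 17.

17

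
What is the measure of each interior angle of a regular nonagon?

Each interior angle of a regular n-gon is (n - 2) * 180 / n.
For n = 9: (9 - 2) * 180 / 9 = 1260/9 = 140 degrees.

140 degrees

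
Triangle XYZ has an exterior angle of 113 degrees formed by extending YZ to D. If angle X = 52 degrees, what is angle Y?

angle Y = 113 - 52 = 61 degrees (exterior angle theorem).

61 degrees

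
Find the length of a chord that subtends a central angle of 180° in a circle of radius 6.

Chord = 2(6) sin(90°) = 12

12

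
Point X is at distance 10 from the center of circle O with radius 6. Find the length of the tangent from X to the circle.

tangent = √(d² - r²) = √(10² - 6²) = √(100 - 36) = √64 = 8

8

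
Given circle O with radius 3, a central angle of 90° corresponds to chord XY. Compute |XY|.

Drop a perpendicular from the center to the chord, bisecting both the chord and the central angle.
Each half-chord = r sin(θ/2) = 3 sin(45°).
The full chord = 2 × 3 × sin(45°) = 3*sqrt(2).

3*sqrt(2)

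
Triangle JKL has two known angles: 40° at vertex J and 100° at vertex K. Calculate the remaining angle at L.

angle L = 180 - 40 - 100 = 40 degrees.

40 degrees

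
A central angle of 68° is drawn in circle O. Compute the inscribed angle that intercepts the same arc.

By the inscribed angle theorem, the inscribed angle is half the central angle.
Inscribed angle = 68° / 2 = 34°

34°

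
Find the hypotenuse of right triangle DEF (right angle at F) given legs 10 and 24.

DE = sqrt(10^2 + 24^2) = sqrt(676) = 26

26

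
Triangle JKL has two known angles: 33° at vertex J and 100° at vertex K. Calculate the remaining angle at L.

The interior angles sum to 180°: angle L = 180 - 33 - 100 = 47°.
The triangle is obtuse (angles 33°, 100°, 47°).

47 degrees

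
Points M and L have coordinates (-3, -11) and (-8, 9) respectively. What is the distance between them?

d = sqrt((-5)^2 + (20)^2) = sqrt(425) = 5*sqrt(17)

5*sqrt(17)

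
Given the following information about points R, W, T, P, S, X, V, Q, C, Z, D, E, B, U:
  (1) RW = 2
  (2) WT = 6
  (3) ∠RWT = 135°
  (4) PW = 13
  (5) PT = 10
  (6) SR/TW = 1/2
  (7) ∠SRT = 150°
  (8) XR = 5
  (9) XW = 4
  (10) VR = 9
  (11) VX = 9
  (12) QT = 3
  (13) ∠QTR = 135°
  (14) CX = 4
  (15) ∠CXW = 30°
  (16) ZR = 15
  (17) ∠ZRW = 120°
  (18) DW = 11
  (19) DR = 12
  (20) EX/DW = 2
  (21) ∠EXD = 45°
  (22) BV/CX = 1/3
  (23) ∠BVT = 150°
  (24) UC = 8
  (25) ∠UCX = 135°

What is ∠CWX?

Step 1: By the law of cosines on triangle WXC: WC² = 4² + 4² − 2·4·4·cos(30°) = 4.29, so WC ≈ 2.07.
Step 2: By the inverse law of cosines on triangle CWX: cos(∠CWX) = (2.07² + 4² − 4²) / (2·2.07·4) = 4.29/16.56 = 0.2588, so ∠CWX = 75°.

Therefore, the measure of angle ∠CWX = 75°.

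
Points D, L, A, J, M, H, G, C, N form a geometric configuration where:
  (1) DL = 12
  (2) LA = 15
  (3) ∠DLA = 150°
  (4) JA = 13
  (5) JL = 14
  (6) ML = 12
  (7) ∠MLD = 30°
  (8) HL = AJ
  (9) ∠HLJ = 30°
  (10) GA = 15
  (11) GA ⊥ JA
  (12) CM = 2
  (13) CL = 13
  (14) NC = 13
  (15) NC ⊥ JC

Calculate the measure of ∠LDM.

Step 1: By the law of cosines on triangle DLM: DM² = 12² + 12² − 2·12·12·cos(30°) = 38.58, so DM ≈ 6.21.
Step 2: By the inverse law of cosines on triangle LDM: cos(∠LDM) = (12² + 6.21² − 12²) / (2·12·6.21) = 38.58/149.08 = 0.2588, so ∠LDM = 75°.

Therefore, the measure of angle ∠LDM = 75°.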